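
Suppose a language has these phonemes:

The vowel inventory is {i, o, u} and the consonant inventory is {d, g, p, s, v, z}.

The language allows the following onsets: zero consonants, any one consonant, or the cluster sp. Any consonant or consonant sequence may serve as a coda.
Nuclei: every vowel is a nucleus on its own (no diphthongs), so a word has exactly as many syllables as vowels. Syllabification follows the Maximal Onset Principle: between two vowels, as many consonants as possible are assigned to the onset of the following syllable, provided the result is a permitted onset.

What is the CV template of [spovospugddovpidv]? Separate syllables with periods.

CCV.CV.CCVCC.CVC.CVCC

The vowels are o, o, u, o, i — 5 nuclei, so 5 syllables.
V1 /o/ – V2 /o/: just /v/ — single C goes to the following onset.
V2 /o/ – V3 /u/: /sp/ is a licit onset in full, so it all attaches to the next syllable.
V3 /u/ – V4 /o/: /gdd/ splits as /gd/ + /d/ (/d/ is the longest suffix that is a licit onset).
V4 /o/ – V5 /i/: /vp/ — longest licit onset from the right is /p/, leaving /v/ as coda.
Putting it together: spo.vo.spugd.dov.pidv.
Mapping each syllable to C/V: /spo/ → CCV, /vo/ → CV, /spugd/ → CCVCC, /dov/ → CVC, /pidv/ → CVCC.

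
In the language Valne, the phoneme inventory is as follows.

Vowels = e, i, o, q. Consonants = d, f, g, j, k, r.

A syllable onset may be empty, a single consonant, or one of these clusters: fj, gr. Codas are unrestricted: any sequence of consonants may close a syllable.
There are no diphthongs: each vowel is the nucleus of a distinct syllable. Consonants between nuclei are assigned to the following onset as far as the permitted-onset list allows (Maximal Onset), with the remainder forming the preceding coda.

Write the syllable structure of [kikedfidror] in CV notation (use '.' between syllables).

CV.CVC.CVC.CVC

Nuclei (vowels): i, e, i, o → 4 syllables.
/i…e/ gap (V1→V2): /k/ → onset of the next syllable (single consonants are always licit onsets).
/e…i/ gap (V2→V3): /df/ — longest licit onset from the right is /f/, leaving /d/ as coda.
/i…o/ gap (V3→V4): /dr/ — longest licit onset from the right is /r/, leaving /d/ as coda.
Putting it together: ki.ked.fid.ror.
Mapping each syllable to C/V: /ki/ → CV, /ked/ → CVC, /fid/ → CVC, /ror/ → CVC.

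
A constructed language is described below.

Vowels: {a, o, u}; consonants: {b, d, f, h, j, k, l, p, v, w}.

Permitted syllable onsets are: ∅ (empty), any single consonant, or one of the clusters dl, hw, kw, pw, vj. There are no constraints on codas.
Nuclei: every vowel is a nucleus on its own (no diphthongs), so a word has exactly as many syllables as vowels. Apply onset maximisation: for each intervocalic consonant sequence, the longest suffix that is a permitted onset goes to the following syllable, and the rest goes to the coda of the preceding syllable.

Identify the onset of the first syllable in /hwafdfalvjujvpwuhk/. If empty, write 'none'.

Vowels present: a, a, u, u; each is a nucleus, giving 4 syllables.
/a…a/ gap (V1→V2): /fdf/; trying suffixes from longest down, /f/ is the first permitted one, so coda /fd/ | onset /f/.
/a…u/ gap (V2→V3): /lvj/ — longest licit onset from the right is /vj/, leaving /l/ as coda.
/u…u/ gap (V3→V4): /jvpw/ — longest licit onset from the right is /pw/, leaving /jv/ as coda.
Putting it together: hwafd.fal.vjujv.pwuhk.
Syllable 1 is /hwafd/: onset /hw/, nucleus /a/, coda /fd/.

hw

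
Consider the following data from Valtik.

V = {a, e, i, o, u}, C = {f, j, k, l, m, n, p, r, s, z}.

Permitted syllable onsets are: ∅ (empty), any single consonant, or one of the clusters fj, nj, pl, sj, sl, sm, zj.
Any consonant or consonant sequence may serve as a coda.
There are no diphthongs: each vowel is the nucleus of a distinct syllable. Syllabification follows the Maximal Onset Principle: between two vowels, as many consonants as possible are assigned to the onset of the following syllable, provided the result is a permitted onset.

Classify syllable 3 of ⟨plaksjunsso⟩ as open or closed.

The vowels are a, u, o — 3 nuclei, so 3 syllables.
Between /a/ (V1) and /u/ (V2): /ksj/; trying suffixes from longest down, /sj/ is the first permitted one, so coda /k/ | onset /sj/.
Between /u/ (V2) and /o/ (V3): /nss/ splits as /ns/ + /s/ (/s/ is the longest suffix that is a licit onset).
Syllabification: plak.sjuns.so.
Syllable 3 is /so/; it ends in its nucleus with no coda, so it is open.

open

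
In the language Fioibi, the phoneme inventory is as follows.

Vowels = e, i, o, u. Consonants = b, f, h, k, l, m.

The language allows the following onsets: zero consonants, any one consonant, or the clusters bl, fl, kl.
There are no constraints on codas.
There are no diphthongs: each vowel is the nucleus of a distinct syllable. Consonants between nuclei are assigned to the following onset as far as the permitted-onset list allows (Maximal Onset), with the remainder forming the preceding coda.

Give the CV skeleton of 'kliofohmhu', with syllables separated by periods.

The vowels are i, o, o, u — 4 nuclei, so 4 syllables.
σ1/σ2 boundary: hiatus — the boundary sits between the two vowels.
σ2/σ3 boundary: /f/ → onset of the next syllable (single consonants are always licit onsets).
σ3/σ4 boundary: /hmh/; trying suffixes from longest down, /h/ is the first permitted one, so coda /hm/ | onset /h/.
Putting it together: kli.o.fohm.hu.
Mapping each syllable to C/V: /kli/ → CCV, /o/ → V, /fohm/ → CVCC, /hu/ → CV.

CCV.V.CVCC.CV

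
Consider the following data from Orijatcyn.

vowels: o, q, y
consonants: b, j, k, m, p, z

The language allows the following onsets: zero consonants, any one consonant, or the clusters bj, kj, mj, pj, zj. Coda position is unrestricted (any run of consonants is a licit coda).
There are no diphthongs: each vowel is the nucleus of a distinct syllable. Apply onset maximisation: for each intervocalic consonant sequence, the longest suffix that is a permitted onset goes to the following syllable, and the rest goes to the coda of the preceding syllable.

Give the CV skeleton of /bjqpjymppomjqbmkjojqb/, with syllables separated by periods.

Vowels present: q, y, o, q, o, q; each is a nucleus, giving 6 syllables.
σ1/σ2 boundary: /pj/ is a licit onset in full, so it all attaches to the next syllable.
σ2/σ3 boundary: /mpp/ — longest licit onset from the right is /p/, leaving /mp/ as coda.
σ3/σ4 boundary: /mj/ is a licit onset in full, so it all attaches to the next syllable.
σ4/σ5 boundary: /bmkj/ splits as /bm/ + /kj/ (/kj/ is the longest suffix that is a licit onset).
σ5/σ6 boundary: just /j/ — single C goes to the following onset.
Result: bjq.pjymp.po.mjqbm.kjo.jqb.
Mapping each syllable to C/V: /bjq/ → CCV, /pjymp/ → CCVCC, /po/ → CV, /mjqbm/ → CCVCC, /kjo/ → CCV, /jqb/ → CVC.

CCV.CCVCC.CV.CCVCC.CCV.CVC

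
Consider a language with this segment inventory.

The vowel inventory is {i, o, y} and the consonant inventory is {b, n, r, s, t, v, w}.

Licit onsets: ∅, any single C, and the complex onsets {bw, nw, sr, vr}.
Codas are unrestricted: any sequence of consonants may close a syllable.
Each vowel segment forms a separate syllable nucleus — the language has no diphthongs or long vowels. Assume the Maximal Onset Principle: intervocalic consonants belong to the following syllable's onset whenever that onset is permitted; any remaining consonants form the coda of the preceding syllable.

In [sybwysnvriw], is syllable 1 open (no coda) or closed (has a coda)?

open

Vowels present: y, y, i; each is a nucleus, giving 3 syllables.
V1 /y/ – V2 /y/: /bw/ is a licit onset in full, so it all attaches to the next syllable.
V2 /y/ – V3 /i/: /snvr/; trying suffixes from longest down, /vr/ is the first permitted one, so coda /sn/ | onset /vr/.
Result: sy.bwysn.vriw.
Syllable 1 is /sy/; it ends in its nucleus with no coda, so it is open.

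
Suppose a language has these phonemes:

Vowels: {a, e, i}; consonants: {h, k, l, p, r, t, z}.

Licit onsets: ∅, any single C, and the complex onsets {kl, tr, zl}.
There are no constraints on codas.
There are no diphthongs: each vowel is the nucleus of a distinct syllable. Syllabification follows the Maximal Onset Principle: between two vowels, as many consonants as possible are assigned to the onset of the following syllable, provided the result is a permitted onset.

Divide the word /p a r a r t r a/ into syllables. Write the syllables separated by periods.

The vowels are a, a, a — 3 nuclei, so 3 syllables.
σ1/σ2 boundary: /r/ is a single consonant, so it becomes the next onset.
σ2/σ3 boundary: /rtr/; trying suffixes from longest down, /tr/ is the first permitted one, so coda /r/ | onset /tr/.

pa.rar.tra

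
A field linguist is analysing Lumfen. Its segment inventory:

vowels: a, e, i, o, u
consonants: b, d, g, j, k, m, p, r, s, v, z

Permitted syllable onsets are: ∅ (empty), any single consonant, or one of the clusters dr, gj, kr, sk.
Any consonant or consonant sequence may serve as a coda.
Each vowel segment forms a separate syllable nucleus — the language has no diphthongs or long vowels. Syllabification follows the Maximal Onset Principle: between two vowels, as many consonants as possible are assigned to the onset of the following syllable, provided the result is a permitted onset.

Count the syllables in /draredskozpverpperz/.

Vowels present: a, e, o, e, e; each is a nucleus, giving 5 syllables.

5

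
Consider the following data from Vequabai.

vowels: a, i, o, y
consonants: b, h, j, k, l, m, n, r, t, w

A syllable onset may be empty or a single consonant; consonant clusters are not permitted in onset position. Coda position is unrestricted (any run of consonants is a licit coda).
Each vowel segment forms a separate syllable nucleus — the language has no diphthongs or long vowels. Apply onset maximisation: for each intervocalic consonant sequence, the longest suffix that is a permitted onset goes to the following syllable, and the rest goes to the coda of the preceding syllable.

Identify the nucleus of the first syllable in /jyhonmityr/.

y

The vowels are y, o, i, y — 4 nuclei, so 4 syllables.
The first nucleus (vowel 1 from the left) is /y/.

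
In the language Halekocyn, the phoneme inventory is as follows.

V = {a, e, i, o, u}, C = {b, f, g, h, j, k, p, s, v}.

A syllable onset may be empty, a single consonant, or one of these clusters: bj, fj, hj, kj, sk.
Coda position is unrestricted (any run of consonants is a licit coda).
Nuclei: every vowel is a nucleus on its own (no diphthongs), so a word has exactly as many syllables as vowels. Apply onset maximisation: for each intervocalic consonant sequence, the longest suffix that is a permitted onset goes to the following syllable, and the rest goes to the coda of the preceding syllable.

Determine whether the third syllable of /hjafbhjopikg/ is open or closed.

Vowels present: a, o, i; each is a nucleus, giving 3 syllables.
Between /a/ (V1) and /o/ (V2): cluster /fbhj/ — the longest permitted-onset suffix is /hj/; onset = /hj/, preceding coda = /fb/.
Between /o/ (V2) and /i/ (V3): /p/ → onset of the next syllable (single consonants are always licit onsets).
Syllabification: hjafb.hjo.pikg.
Syllable 3 is /pikg/ with coda /kg/, so it is closed.

closed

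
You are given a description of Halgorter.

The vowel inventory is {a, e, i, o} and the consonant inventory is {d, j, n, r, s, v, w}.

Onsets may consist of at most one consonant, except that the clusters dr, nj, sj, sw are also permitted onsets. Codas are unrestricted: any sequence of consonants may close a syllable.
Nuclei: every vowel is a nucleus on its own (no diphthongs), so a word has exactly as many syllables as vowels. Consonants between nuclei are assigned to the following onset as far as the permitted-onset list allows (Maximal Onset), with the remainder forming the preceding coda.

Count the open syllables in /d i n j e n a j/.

Nuclei (vowels): i, e, a → 3 syllables.
V1 /i/ – V2 /e/: /nj/ is a licit onset in full, so it all attaches to the next syllable.
V2 /e/ – V3 /a/: just /n/ — single C goes to the following onset.
Syllabification: di.nje.naj.
Classifying each syllable: /di/ (open), /nje/ (open), /naj/ (closed).
Open syllables: 2.

2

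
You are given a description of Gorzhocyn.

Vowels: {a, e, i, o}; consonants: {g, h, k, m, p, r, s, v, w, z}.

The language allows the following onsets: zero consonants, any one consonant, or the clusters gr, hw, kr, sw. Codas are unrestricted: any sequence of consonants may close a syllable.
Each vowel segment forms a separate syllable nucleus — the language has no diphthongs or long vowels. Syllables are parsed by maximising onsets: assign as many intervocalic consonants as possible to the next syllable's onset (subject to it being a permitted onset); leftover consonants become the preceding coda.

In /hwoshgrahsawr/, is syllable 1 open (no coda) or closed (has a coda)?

Nuclei (vowels): o, a, a → 3 syllables.
/o…a/ gap (V1→V2): /shgr/; trying suffixes from longest down, /gr/ is the first permitted one, so coda /sh/ | onset /gr/.
/a…a/ gap (V2→V3): cluster /hs/ — the longest permitted-onset suffix is /s/; onset = /s/, preceding coda = /h/.
Syllabification: hwosh.grah.sawr.
Syllable 1 is /hwosh/ with coda /sh/, so it is closed.

closed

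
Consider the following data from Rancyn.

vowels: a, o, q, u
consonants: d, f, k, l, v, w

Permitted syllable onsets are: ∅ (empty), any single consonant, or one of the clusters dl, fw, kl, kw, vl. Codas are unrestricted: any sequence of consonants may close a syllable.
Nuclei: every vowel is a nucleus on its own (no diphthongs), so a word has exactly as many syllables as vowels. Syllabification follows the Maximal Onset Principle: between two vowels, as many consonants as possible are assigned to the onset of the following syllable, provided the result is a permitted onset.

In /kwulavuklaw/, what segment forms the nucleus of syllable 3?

u

Vowels present: u, a, u, a; each is a nucleus, giving 4 syllables.
The third nucleus (vowel 3 from the left) is /u/.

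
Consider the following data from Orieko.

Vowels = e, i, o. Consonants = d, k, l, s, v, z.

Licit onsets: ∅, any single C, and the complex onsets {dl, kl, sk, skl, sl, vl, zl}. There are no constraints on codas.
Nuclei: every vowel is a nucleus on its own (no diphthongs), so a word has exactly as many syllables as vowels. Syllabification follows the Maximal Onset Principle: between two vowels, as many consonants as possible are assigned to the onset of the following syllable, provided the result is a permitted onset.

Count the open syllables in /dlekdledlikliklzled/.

2

The vowels are e, e, i, i, e — 5 nuclei, so 5 syllables.
σ1/σ2 boundary: /kdl/ splits as /k/ + /dl/ (/dl/ is the longest suffix that is a licit onset).
σ2/σ3 boundary: cluster /dl/ — /dl/ is itself a permitted onset, so the whole cluster goes right; preceding coda = ∅.
σ3/σ4 boundary: /kl/ — entire cluster is a permitted onset → onset /kl/, coda ∅.
σ4/σ5 boundary: cluster /klzl/ — the longest permitted-onset suffix is /zl/; onset = /zl/, preceding coda = /kl/.
So the parse is dlek.dle.dli.klikl.zled.
Classifying each syllable: /dlek/ (closed), /dle/ (open), /dli/ (open), /klikl/ (closed), /zled/ (closed).
Open syllables: 2.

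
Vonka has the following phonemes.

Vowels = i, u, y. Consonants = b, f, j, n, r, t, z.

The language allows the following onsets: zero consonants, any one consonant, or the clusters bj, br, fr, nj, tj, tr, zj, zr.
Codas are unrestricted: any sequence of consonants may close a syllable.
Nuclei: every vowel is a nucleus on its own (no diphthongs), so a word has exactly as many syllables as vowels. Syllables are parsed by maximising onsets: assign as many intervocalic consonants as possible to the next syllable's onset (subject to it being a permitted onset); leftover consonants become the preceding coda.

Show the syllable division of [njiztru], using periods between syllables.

njiz.tru

The vowels are i, u — 2 nuclei, so 2 syllables.
σ1/σ2 boundary: /ztr/; trying suffixes from longest down, /tr/ is the first permitted one, so coda /z/ | onset /tr/.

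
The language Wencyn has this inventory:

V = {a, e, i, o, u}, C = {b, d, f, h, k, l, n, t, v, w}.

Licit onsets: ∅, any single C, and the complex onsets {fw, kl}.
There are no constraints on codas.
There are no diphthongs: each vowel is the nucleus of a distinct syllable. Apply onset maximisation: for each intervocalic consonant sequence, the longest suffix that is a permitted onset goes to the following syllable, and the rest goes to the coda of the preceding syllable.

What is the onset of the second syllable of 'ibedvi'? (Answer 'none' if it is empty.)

The vowels are i, e, i — 3 nuclei, so 3 syllables.
/i…e/ gap (V1→V2): just /b/ — single C goes to the following onset.
/e…i/ gap (V2→V3): cluster /dv/ — the longest permitted-onset suffix is /v/; onset = /v/, preceding coda = /d/.
Syllabification: i.bed.vi.
Syllable 2 is /bed/: onset /b/, nucleus /e/, coda /d/.

b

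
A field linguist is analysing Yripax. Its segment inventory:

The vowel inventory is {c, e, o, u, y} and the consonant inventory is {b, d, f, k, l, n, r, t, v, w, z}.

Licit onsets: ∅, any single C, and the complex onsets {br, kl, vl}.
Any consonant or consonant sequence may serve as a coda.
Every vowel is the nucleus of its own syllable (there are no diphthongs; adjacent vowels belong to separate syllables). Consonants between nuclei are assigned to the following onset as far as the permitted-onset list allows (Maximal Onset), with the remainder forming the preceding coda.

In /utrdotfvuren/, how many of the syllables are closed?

Vowels present: u, o, u, e; each is a nucleus, giving 4 syllables.
Between /u/ (V1) and /o/ (V2): /trd/ splits as /tr/ + /d/ (/d/ is the longest suffix that is a licit onset).
Between /o/ (V2) and /u/ (V3): cluster /tfv/ — the longest permitted-onset suffix is /v/; onset = /v/, preceding coda = /tf/.
Between /u/ (V3) and /e/ (V4): /r/ → onset of the next syllable (single consonants are always licit onsets).
Result: utr.dotf.vu.ren.
Classifying each syllable: /utr/ (closed), /dotf/ (closed), /vu/ (open), /ren/ (closed).
Closed syllables: 3.

3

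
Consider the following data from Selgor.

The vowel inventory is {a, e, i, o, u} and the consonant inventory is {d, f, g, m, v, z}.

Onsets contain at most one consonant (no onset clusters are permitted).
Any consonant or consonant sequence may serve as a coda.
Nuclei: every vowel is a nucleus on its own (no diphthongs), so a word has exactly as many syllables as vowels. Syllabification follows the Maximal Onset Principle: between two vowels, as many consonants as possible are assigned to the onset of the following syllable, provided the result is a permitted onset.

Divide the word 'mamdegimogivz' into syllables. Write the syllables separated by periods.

The vowels are a, e, i, o, i — 5 nuclei, so 5 syllables.
σ1/σ2 boundary: /md/; trying suffixes from longest down, /d/ is the first permitted one, so coda /m/ | onset /d/.
σ2/σ3 boundary: /g/ → onset of the next syllable (single consonants are always licit onsets).
σ3/σ4 boundary: /m/ is a single consonant, so it becomes the next onset.
σ4/σ5 boundary: /g/ → onset of the next syllable (single consonants are always licit onsets).

mam.de.gi.mo.givz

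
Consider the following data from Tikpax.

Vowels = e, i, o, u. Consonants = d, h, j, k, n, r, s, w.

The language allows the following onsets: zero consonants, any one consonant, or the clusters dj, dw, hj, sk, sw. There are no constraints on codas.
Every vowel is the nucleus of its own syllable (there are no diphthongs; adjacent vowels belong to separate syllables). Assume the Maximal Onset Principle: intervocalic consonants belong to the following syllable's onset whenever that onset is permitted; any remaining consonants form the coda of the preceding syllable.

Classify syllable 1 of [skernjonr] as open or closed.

closed

The vowels are e, o — 2 nuclei, so 2 syllables.
σ1/σ2 boundary: cluster /rnj/ — the longest permitted-onset suffix is /j/; onset = /j/, preceding coda = /rn/.
Putting it together: skern.jonr.
Syllable 1 is /skern/ with coda /rn/, so it is closed.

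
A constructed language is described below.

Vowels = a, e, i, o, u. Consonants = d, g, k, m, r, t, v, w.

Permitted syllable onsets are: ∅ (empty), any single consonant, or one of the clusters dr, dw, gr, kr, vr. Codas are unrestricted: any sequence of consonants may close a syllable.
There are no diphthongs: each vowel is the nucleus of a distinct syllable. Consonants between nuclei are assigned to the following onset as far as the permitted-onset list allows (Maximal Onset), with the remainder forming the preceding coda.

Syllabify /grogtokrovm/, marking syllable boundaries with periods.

Vowels present: o, o, o; each is a nucleus, giving 3 syllables.
Between /o/ (V1) and /o/ (V2): cluster /gt/ — the longest permitted-onset suffix is /t/; onset = /t/, preceding coda = /g/.
Between /o/ (V2) and /o/ (V3): /kr/ — entire cluster is a permitted onset → onset /kr/, coda ∅.

grog.to.krovm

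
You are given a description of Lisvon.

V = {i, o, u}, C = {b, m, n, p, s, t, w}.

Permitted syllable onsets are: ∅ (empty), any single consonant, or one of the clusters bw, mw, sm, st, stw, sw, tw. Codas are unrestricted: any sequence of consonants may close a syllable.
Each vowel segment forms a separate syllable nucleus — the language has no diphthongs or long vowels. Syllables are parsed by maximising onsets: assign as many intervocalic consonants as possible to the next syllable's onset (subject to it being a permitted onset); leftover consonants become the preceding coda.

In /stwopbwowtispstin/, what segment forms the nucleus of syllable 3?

Nuclei (vowels): o, o, i, i → 4 syllables.
The third nucleus (vowel 3 from the left) is /i/.

i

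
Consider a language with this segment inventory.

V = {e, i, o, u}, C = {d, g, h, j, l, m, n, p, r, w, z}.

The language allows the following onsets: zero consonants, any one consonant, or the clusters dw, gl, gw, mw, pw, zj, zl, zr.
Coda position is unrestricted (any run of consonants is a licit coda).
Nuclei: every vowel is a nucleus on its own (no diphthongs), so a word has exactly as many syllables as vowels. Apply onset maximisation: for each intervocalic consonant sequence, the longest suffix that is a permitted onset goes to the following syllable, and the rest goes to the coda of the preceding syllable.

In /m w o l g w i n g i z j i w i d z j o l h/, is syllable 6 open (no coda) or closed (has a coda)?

closed

The vowels are o, i, i, i, i, o — 6 nuclei, so 6 syllables.
V1 /o/ – V2 /i/: /lgw/ — longest licit onset from the right is /gw/, leaving /l/ as coda.
V2 /i/ – V3 /i/: /ng/ splits as /n/ + /g/ (/g/ is the longest suffix that is a licit onset).
V3 /i/ – V4 /i/: /zj/ — entire cluster is a permitted onset → onset /zj/, coda ∅.
V4 /i/ – V5 /i/: /w/ is a single consonant, so it becomes the next onset.
V5 /i/ – V6 /o/: cluster /dzj/ — the longest permitted-onset suffix is /zj/; onset = /zj/, preceding coda = /d/.
Putting it together: mwol.gwin.gi.zji.wid.zjolh.
Syllable 6 is /zjolh/ with coda /lh/, so it is closed.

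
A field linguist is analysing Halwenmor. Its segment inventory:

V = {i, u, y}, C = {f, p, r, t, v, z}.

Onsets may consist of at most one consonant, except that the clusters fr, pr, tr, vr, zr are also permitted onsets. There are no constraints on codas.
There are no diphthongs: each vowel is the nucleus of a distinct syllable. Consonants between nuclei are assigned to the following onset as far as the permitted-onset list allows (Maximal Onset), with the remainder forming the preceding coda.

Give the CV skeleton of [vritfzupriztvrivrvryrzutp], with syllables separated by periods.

Vowels present: i, u, i, i, y, u; each is a nucleus, giving 6 syllables.
σ1/σ2 boundary: /tfz/ — longest licit onset from the right is /z/, leaving /tf/ as coda.
σ2/σ3 boundary: /pr/ is a licit onset in full, so it all attaches to the next syllable.
σ3/σ4 boundary: /ztvr/; trying suffixes from longest down, /vr/ is the first permitted one, so coda /zt/ | onset /vr/.
σ4/σ5 boundary: /vrvr/; trying suffixes from longest down, /vr/ is the first permitted one, so coda /vr/ | onset /vr/.
σ5/σ6 boundary: /rz/ — longest licit onset from the right is /z/, leaving /r/ as coda.
So the parse is vritf.zu.prizt.vrivr.vryr.zutp.
Mapping each syllable to C/V: /vritf/ → CCVCC, /zu/ → CV, /prizt/ → CCVCC, /vrivr/ → CCVCC, /vryr/ → CCVC, /zutp/ → CVCC.

CCVCC.CV.CCVCC.CCVCC.CCVC.CVCC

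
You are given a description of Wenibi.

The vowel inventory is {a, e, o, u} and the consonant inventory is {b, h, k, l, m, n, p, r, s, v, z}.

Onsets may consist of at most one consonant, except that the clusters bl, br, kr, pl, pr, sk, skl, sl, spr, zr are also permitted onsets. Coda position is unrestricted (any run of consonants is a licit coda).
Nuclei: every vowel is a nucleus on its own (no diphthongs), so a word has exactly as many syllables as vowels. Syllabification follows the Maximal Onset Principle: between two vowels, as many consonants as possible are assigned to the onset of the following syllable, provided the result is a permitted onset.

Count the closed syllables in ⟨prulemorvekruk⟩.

2

The vowels are u, e, o, e, u — 5 nuclei, so 5 syllables.
Between /u/ (V1) and /e/ (V2): /l/ → onset of the next syllable (single consonants are always licit onsets).
Between /e/ (V2) and /o/ (V3): /m/ is a single consonant, so it becomes the next onset.
Between /o/ (V3) and /e/ (V4): /rv/ — longest licit onset from the right is /v/, leaving /r/ as coda.
Between /e/ (V4) and /u/ (V5): /kr/ is a licit onset in full, so it all attaches to the next syllable.
Syllabification: pru.le.mor.ve.kruk.
Classifying each syllable: /pru/ (open), /le/ (open), /mor/ (closed), /ve/ (open), /kruk/ (closed).
Closed syllables: 2.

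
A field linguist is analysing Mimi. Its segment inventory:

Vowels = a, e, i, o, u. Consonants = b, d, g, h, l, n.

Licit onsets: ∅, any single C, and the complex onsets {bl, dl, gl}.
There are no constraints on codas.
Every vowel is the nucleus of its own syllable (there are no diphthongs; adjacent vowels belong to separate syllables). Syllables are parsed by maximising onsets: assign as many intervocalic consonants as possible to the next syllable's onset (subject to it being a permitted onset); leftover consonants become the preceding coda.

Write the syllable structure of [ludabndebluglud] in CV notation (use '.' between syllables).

Vowels present: u, a, e, u, u; each is a nucleus, giving 5 syllables.
/u…a/ gap (V1→V2): just /d/ — single C goes to the following onset.
/a…e/ gap (V2→V3): cluster /bnd/ — the longest permitted-onset suffix is /d/; onset = /d/, preceding coda = /bn/.
/e…u/ gap (V3→V4): cluster /bl/ — /bl/ is itself a permitted onset, so the whole cluster goes right; preceding coda = ∅.
/u…u/ gap (V4→V5): /gl/ — entire cluster is a permitted onset → onset /gl/, coda ∅.
Syllabification: lu.dabn.de.blu.glud.
Mapping each syllable to C/V: /lu/ → CV, /dabn/ → CVCC, /de/ → CV, /blu/ → CCV, /glud/ → CCVC.

CV.CVCC.CV.CCV.CCVC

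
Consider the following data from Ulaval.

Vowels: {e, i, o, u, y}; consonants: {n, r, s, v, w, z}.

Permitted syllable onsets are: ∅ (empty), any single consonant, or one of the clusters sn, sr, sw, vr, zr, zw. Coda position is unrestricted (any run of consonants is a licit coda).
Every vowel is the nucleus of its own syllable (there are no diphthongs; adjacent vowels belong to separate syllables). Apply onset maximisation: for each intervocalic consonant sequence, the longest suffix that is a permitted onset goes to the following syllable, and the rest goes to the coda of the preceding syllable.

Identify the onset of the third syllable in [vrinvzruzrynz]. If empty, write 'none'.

zr

Vowels present: i, u, y; each is a nucleus, giving 3 syllables.
/i…u/ gap (V1→V2): /nvzr/ splits as /nv/ + /zr/ (/zr/ is the longest suffix that is a licit onset).
/u…y/ gap (V2→V3): cluster /zr/ — /zr/ is itself a permitted onset, so the whole cluster goes right; preceding coda = ∅.
Result: vrinv.zru.zrynz.
Syllable 3 is /zrynz/: onset /zr/, nucleus /y/, coda /nz/.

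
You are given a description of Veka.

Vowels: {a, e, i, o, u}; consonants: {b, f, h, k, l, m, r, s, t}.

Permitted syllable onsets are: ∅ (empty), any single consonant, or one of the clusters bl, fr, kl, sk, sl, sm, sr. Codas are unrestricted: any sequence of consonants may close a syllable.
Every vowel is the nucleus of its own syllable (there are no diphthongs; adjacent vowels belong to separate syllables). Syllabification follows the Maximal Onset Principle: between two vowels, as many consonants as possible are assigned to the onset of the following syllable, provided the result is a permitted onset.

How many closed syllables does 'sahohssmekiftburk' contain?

Vowels present: a, o, e, i, u; each is a nucleus, giving 5 syllables.
σ1/σ2 boundary: /h/ is a single consonant, so it becomes the next onset.
σ2/σ3 boundary: /hssm/ splits as /hs/ + /sm/ (/sm/ is the longest suffix that is a licit onset).
σ3/σ4 boundary: /k/ → onset of the next syllable (single consonants are always licit onsets).
σ4/σ5 boundary: /ftb/; trying suffixes from longest down, /b/ is the first permitted one, so coda /ft/ | onset /b/.
So the parse is sa.hohs.sme.kift.burk.
Classifying each syllable: /sa/ (open), /hohs/ (closed), /sme/ (open), /kift/ (closed), /burk/ (closed).
Closed syllables: 3.

3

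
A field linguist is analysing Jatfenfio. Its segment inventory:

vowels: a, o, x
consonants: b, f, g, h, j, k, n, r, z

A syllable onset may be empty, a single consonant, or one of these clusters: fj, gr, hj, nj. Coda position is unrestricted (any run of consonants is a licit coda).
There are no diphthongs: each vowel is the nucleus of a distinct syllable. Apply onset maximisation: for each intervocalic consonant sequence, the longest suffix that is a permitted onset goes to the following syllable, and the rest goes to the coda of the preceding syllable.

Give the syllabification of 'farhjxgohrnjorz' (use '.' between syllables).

far.hjx.gohr.njorz

Nuclei (vowels): a, x, o, o → 4 syllables.
V1 /a/ – V2 /x/: /rhj/ splits as /r/ + /hj/ (/hj/ is the longest suffix that is a licit onset).
V2 /x/ – V3 /o/: /g/ → onset of the next syllable (single consonants are always licit onsets).
V3 /o/ – V4 /o/: /hrnj/ — longest licit onset from the right is /nj/, leaving /hr/ as coda.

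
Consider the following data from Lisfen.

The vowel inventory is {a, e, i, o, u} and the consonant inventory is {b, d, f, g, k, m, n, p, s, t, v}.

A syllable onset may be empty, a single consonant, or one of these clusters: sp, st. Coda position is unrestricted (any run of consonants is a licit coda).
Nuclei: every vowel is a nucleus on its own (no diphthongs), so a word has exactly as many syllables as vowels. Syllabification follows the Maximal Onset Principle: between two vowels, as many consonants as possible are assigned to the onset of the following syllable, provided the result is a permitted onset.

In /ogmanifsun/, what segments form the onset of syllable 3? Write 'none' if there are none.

Nuclei (vowels): o, a, i, u → 4 syllables.
σ1/σ2 boundary: /gm/ splits as /g/ + /m/ (/m/ is the longest suffix that is a licit onset).
σ2/σ3 boundary: /n/ → onset of the next syllable (single consonants are always licit onsets).
σ3/σ4 boundary: /fs/ splits as /f/ + /s/ (/s/ is the longest suffix that is a licit onset).
Result: og.ma.nif.sun.
Syllable 3 is /nif/: onset /n/, nucleus /i/, coda /f/.

n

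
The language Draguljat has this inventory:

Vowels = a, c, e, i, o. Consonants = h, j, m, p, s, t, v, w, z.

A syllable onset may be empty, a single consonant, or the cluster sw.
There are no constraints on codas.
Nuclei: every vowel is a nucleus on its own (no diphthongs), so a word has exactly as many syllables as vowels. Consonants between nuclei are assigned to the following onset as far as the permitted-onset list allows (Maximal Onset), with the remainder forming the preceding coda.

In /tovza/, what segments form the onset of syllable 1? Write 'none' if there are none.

Nuclei (vowels): o, a → 2 syllables.
/o…a/ gap (V1→V2): /vz/ — longest licit onset from the right is /z/, leaving /v/ as coda.
Syllabification: tov.za.
Syllable 1 is /tov/: onset /t/, nucleus /o/, coda /v/.

t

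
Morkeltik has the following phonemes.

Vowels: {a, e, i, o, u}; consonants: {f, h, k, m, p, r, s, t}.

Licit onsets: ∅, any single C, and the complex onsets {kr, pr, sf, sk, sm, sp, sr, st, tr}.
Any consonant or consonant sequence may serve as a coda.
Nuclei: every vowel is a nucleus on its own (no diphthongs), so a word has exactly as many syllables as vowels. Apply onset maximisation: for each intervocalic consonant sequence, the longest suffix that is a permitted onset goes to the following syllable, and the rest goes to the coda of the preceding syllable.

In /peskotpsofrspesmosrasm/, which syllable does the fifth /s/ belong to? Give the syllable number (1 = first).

Vowels present: e, o, o, e, o, a; each is a nucleus, giving 6 syllables.
V1 /e/ – V2 /o/: cluster /sk/ — /sk/ is itself a permitted onset, so the whole cluster goes right; preceding coda = ∅.
V2 /o/ – V3 /o/: /tps/; trying suffixes from longest down, /s/ is the first permitted one, so coda /tp/ | onset /s/.
V3 /o/ – V4 /e/: cluster /frsp/ — the longest permitted-onset suffix is /sp/; onset = /sp/, preceding coda = /fr/.
V4 /e/ – V5 /o/: /sm/ — entire cluster is a permitted onset → onset /sm/, coda ∅.
V5 /o/ – V6 /a/: cluster /sr/ — /sr/ is itself a permitted onset, so the whole cluster goes right; preceding coda = ∅.
Putting it together: pe.skotp.sofr.spe.smo.srasm.
The fifth /s/ is in the onset of syllable 6 (/srasm/).

6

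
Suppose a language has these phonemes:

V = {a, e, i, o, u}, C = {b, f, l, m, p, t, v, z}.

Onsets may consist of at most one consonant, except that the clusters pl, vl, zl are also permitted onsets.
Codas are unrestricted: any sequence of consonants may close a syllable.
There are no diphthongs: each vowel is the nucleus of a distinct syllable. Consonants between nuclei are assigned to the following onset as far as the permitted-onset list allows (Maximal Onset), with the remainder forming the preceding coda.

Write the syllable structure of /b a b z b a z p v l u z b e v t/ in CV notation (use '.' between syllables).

Vowels present: a, a, u, e; each is a nucleus, giving 4 syllables.
Between /a/ (V1) and /a/ (V2): /bzb/; trying suffixes from longest down, /b/ is the first permitted one, so coda /bz/ | onset /b/.
Between /a/ (V2) and /u/ (V3): /zpvl/ — longest licit onset from the right is /vl/, leaving /zp/ as coda.
Between /u/ (V3) and /e/ (V4): /zb/; trying suffixes from longest down, /b/ is the first permitted one, so coda /z/ | onset /b/.
Result: babz.bazp.vluz.bevt.
Mapping each syllable to C/V: /babz/ → CVCC, /bazp/ → CVCC, /vluz/ → CCVC, /bevt/ → CVCC.

CVCC.CVCC.CCVC.CVCC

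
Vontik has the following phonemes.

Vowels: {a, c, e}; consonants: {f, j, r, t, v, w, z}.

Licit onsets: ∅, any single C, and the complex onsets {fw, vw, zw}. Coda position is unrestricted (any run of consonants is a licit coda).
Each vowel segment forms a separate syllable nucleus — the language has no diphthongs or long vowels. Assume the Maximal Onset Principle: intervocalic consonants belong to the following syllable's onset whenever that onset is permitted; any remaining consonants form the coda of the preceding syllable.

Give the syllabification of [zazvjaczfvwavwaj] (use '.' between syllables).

zazv.ja.czf.vwa.vwaj

Vowels present: a, a, c, a, a; each is a nucleus, giving 5 syllables.
σ1/σ2 boundary: cluster /zvj/ — the longest permitted-onset suffix is /j/; onset = /j/, preceding coda = /zv/.
σ2/σ3 boundary: hiatus — the boundary sits between the two vowels.
σ3/σ4 boundary: /zfvw/ — longest licit onset from the right is /vw/, leaving /zf/ as coda.
σ4/σ5 boundary: /vw/ is a licit onset in full, so it all attaches to the next syllable.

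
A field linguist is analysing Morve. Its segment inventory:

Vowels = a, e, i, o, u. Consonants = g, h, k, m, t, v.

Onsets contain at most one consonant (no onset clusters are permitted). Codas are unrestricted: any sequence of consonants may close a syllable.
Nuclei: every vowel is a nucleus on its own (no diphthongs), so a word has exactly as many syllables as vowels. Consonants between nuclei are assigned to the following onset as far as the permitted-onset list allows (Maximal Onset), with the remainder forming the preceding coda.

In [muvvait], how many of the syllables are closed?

2

Vowels present: u, a, i; each is a nucleus, giving 3 syllables.
/u…a/ gap (V1→V2): /vv/; trying suffixes from longest down, /v/ is the first permitted one, so coda /v/ | onset /v/.
/a…i/ gap (V2→V3): hiatus — the boundary sits between the two vowels.
Syllabification: muv.va.it.
Classifying each syllable: /muv/ (closed), /va/ (open), /it/ (closed).
Closed syllables: 2.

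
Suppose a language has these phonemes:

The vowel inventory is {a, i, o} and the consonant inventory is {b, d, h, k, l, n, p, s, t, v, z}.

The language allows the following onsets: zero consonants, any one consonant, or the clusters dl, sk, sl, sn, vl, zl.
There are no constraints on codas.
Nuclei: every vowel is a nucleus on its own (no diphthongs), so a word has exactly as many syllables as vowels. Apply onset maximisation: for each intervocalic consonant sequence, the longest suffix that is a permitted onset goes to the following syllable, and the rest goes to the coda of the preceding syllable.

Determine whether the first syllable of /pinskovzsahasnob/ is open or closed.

The vowels are i, o, a, a, o — 5 nuclei, so 5 syllables.
/i…o/ gap (V1→V2): /nsk/ splits as /n/ + /sk/ (/sk/ is the longest suffix that is a licit onset).
/o…a/ gap (V2→V3): /vzs/ splits as /vz/ + /s/ (/s/ is the longest suffix that is a licit onset).
/a…a/ gap (V3→V4): /h/ → onset of the next syllable (single consonants are always licit onsets).
/a…o/ gap (V4→V5): cluster /sn/ — /sn/ is itself a permitted onset, so the whole cluster goes right; preceding coda = ∅.
So the parse is pin.skovz.sa.ha.snob.
Syllable 1 is /pin/ with coda /n/, so it is closed.

closed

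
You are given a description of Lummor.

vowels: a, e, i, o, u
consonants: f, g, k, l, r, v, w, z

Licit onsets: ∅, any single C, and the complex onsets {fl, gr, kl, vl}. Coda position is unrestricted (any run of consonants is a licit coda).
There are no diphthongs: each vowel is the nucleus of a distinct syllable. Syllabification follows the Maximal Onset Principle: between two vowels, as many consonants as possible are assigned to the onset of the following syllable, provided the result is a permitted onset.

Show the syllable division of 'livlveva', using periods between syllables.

livl.ve.va

The vowels are i, e, a — 3 nuclei, so 3 syllables.
Between /i/ (V1) and /e/ (V2): /vlv/ — longest licit onset from the right is /v/, leaving /vl/ as coda.
Between /e/ (V2) and /a/ (V3): just /v/ — single C goes to the following onset.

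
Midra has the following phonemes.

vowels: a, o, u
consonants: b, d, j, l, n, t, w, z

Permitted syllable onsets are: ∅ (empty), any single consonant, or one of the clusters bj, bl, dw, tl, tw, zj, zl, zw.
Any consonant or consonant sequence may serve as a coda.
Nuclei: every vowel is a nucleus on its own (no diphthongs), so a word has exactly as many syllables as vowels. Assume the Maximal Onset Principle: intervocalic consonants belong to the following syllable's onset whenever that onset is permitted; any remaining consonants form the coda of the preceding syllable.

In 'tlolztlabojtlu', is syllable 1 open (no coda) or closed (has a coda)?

closed

The vowels are o, a, o, u — 4 nuclei, so 4 syllables.
V1 /o/ – V2 /a/: cluster /lztl/ — the longest permitted-onset suffix is /tl/; onset = /tl/, preceding coda = /lz/.
V2 /a/ – V3 /o/: /b/ → onset of the next syllable (single consonants are always licit onsets).
V3 /o/ – V4 /u/: cluster /jtl/ — the longest permitted-onset suffix is /tl/; onset = /tl/, preceding coda = /j/.
Result: tlolz.tla.boj.tlu.
Syllable 1 is /tlolz/ with coda /lz/, so it is closed.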